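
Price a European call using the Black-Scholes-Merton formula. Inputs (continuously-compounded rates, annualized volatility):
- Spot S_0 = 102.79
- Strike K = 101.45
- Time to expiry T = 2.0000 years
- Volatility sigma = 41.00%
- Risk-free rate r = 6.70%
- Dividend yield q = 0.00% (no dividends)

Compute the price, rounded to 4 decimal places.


Answer: Price = 29.5542

Derivation:
d1 = (ln(S/K) + (r - q + 0.5*sigma^2) * T) / (sigma * sqrt(T)) = 0.54364785
d2 = d1 - sigma * sqrt(T) = -0.03617971
exp(-rT) = 0.87459006; exp(-qT) = 1.00000000
C = S_0 * exp(-qT) * N(d1) - K * exp(-rT) * N(d2)
N(d1) = 0.70665809; N(d2) = 0.48556953
C = 102.7900 * 1.00000000 * 0.70665809 - 101.4500 * 0.87459006 * 0.48556953 = 29.5542


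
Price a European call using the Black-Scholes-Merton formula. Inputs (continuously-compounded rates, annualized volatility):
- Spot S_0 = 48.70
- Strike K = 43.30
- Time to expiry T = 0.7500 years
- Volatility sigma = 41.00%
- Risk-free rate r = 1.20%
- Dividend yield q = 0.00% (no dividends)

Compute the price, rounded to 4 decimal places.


Answer: Price = 9.7492

Derivation:
d1 = (ln(S/K) + (r - q + 0.5*sigma^2) * T) / (sigma * sqrt(T)) = 0.53387691
d2 = d1 - sigma * sqrt(T) = 0.17880649
exp(-rT) = 0.99104038; exp(-qT) = 1.00000000
C = S_0 * exp(-qT) * N(d1) - K * exp(-rT) * N(d2)
N(d1) = 0.70328665; N(d2) = 0.57095518
C = 48.7000 * 1.00000000 * 0.70328665 - 43.3000 * 0.99104038 * 0.57095518 = 9.7492


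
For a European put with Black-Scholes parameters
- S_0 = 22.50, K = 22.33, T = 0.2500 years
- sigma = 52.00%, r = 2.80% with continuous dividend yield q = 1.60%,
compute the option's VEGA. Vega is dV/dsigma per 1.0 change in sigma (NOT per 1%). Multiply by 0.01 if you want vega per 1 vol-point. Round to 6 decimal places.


d1 = 0.1707086283; d2 = -0.0892913717
phi(d1) = 0.3931715489; exp(-qT) = 0.9960079893; exp(-rT) = 0.9930244429
Vega = S * exp(-qT) * phi(d1) * sqrt(T) = 22.5000 * 0.9960079893 * 0.3931715489 * 0.5000000000 = 4.405523

Answer: Vega = 4.405523


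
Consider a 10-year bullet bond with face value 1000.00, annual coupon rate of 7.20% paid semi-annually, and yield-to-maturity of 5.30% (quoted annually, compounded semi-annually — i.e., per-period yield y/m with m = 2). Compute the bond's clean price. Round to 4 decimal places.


Answer: Price = 1146.0201

Derivation:
Coupon per period c = face * coupon_rate / m = 36.000000
Periods per year m = 2; per-period yield y/m = 0.026500
Number of cashflows N = 20
Cashflows (t years, CF_t, discount factor 1/(1+y/m)^(m*t), PV):
  t = 0.5000: CF_t = 36.000000, DF = 0.974184, PV = 35.070628
  t = 1.0000: CF_t = 36.000000, DF = 0.949035, PV = 34.165249
  t = 1.5000: CF_t = 36.000000, DF = 0.924535, PV = 33.283243
  t = 2.0000: CF_t = 36.000000, DF = 0.900667, PV = 32.424007
  t = 2.5000: CF_t = 36.000000, DF = 0.877415, PV = 31.586953
  t = 3.0000: CF_t = 36.000000, DF = 0.854764, PV = 30.771508
  t = 3.5000: CF_t = 36.000000, DF = 0.832698, PV = 29.977114
  t = 4.0000: CF_t = 36.000000, DF = 0.811201, PV = 29.203229
  t = 4.5000: CF_t = 36.000000, DF = 0.790259, PV = 28.449322
  t = 5.0000: CF_t = 36.000000, DF = 0.769858, PV = 27.714878
  t = 5.5000: CF_t = 36.000000, DF = 0.749983, PV = 26.999394
  t = 6.0000: CF_t = 36.000000, DF = 0.730622, PV = 26.302381
  t = 6.5000: CF_t = 36.000000, DF = 0.711760, PV = 25.623361
  t = 7.0000: CF_t = 36.000000, DF = 0.693385, PV = 24.961872
  t = 7.5000: CF_t = 36.000000, DF = 0.675485, PV = 24.317459
  t = 8.0000: CF_t = 36.000000, DF = 0.658047, PV = 23.689683
  t = 8.5000: CF_t = 36.000000, DF = 0.641059, PV = 23.078113
  t = 9.0000: CF_t = 36.000000, DF = 0.624509, PV = 22.482331
  t = 9.5000: CF_t = 36.000000, DF = 0.608387, PV = 21.901930
  t = 10.0000: CF_t = 1036.000000, DF = 0.592681, PV = 614.017404
Price P = sum_t PV_t = 1146.020058


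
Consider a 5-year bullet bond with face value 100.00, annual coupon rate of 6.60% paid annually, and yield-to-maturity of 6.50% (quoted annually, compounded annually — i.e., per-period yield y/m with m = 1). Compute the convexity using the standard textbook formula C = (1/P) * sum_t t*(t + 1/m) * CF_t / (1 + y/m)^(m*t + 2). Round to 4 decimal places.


Answer: Convexity = 22.3861

Derivation:
Coupon per period c = face * coupon_rate / m = 6.600000
Periods per year m = 1; per-period yield y/m = 0.065000
Number of cashflows N = 5
Cashflows (t years, CF_t, discount factor 1/(1+y/m)^(m*t), PV):
  t = 1.0000: CF_t = 6.600000, DF = 0.938967, PV = 6.197183
  t = 2.0000: CF_t = 6.600000, DF = 0.881659, PV = 5.818951
  t = 3.0000: CF_t = 6.600000, DF = 0.827849, PV = 5.463804
  t = 4.0000: CF_t = 6.600000, DF = 0.777323, PV = 5.130332
  t = 5.0000: CF_t = 106.600000, DF = 0.729881, PV = 77.805297
Price P = sum_t PV_t = 100.415568
Convexity numerator sum_t t*(t + 1/m) * CF_t / (1+y/m)^(m*t + 2):
  t = 1.0000: term = 10.927608
  t = 2.0000: term = 30.781994
  t = 3.0000: term = 57.806562
  t = 4.0000: term = 90.464104
  t = 5.0000: term = 2057.932875
Convexity = (1/P) * sum = 2247.913143 / 100.415568 = 22.386102


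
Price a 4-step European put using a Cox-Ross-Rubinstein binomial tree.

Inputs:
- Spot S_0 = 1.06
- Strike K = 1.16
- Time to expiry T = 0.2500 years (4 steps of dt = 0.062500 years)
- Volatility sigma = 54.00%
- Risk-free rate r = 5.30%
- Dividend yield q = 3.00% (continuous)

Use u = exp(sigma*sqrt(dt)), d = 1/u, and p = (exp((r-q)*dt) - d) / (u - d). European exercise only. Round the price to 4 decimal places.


dt = T/N = 0.062500
u = exp(sigma*sqrt(dt)) = 1.144537; d = 1/u = 0.873716
p = (exp((r-q)*dt) - d) / (u - d) = 0.471613
Discount per step: exp(-r*dt) = 0.996693
Stock lattice S(k, i) with i counting down-moves:
  k=0: S(0,0) = 1.0600
  k=1: S(1,0) = 1.2132; S(1,1) = 0.9261
  k=2: S(2,0) = 1.3886; S(2,1) = 1.0600; S(2,2) = 0.8092
  k=3: S(3,0) = 1.5893; S(3,1) = 1.2132; S(3,2) = 0.9261; S(3,3) = 0.7070
  k=4: S(4,0) = 1.8190; S(4,1) = 1.3886; S(4,2) = 1.0600; S(4,3) = 0.8092; S(4,4) = 0.6177
Terminal payoffs V(N, i) = max(K - S_T, 0):
  V(4,0) = 0.000000; V(4,1) = 0.000000; V(4,2) = 0.100000; V(4,3) = 0.350818; V(4,4) = 0.542287
Backward induction: V(k, i) = exp(-r*dt) * [p * V(k+1, i) + (1-p) * V(k+1, i+1)].
  V(3,0) = exp(-r*dt) * [p*0.000000 + (1-p)*0.000000] = 0.000000
  V(3,1) = exp(-r*dt) * [p*0.000000 + (1-p)*0.100000] = 0.052664
  V(3,2) = exp(-r*dt) * [p*0.100000 + (1-p)*0.350818] = 0.231760
  V(3,3) = exp(-r*dt) * [p*0.350818 + (1-p)*0.542287] = 0.450493
  V(2,0) = exp(-r*dt) * [p*0.000000 + (1-p)*0.052664] = 0.027735
  V(2,1) = exp(-r*dt) * [p*0.052664 + (1-p)*0.231760] = 0.146809
  V(2,2) = exp(-r*dt) * [p*0.231760 + (1-p)*0.450493] = 0.346187
  V(1,0) = exp(-r*dt) * [p*0.027735 + (1-p)*0.146809] = 0.090352
  V(1,1) = exp(-r*dt) * [p*0.146809 + (1-p)*0.346187] = 0.251324
  V(0,0) = exp(-r*dt) * [p*0.090352 + (1-p)*0.251324] = 0.174827

Answer: Price = V(0,0) = 0.1748


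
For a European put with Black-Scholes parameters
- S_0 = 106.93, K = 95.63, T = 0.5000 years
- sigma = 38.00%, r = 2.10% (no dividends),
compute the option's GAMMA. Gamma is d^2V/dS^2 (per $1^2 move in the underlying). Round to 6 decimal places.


d1 = 0.5890863290; d2 = 0.3203857521
phi(d1) = 0.3353938102; exp(-qT) = 1.0000000000; exp(-rT) = 0.9895549326
Gamma = exp(-qT) * phi(d1) / (S * sigma * sqrt(T)) = 1.0000000000 * 0.3353938102 / (106.9300 * 0.3800 * 0.7071067812) = 0.011673

Answer: Gamma = 0.011673


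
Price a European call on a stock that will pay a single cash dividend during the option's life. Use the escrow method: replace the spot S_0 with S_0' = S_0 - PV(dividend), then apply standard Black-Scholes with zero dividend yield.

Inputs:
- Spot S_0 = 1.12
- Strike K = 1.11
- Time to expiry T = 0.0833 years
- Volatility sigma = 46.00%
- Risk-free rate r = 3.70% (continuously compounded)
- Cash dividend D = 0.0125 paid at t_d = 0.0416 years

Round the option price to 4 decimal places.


Answer: Price = 0.0591

Derivation:
PV(D) = D * exp(-r * t_d) = 0.0125 * 0.99846198 = 0.01248077
S_0' = S_0 - PV(D) = 1.1200 - 0.01248077 = 1.10751923
d1 = (ln(S_0'/K) + (r + sigma^2/2)*T) / (sigma*sqrt(T)) = 0.07274417
d2 = d1 - sigma*sqrt(T) = -0.06001983
exp(-rT) = 0.99692264
N(d1) = 0.52899515; N(d2) = 0.47606992
C = S_0' * N(d1) - K * exp(-rT) * N(d2) = 1.10751923 * 0.52899515 - 1.1100 * 0.99692264 * 0.47606992 = 0.0591


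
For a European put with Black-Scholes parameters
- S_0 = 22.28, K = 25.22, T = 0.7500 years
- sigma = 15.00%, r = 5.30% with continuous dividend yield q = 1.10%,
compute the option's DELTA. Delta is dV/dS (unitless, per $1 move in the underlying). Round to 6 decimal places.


Answer: Delta = -0.735002

Derivation:
d1 = -0.6467124799; d2 = -0.7766162904
phi(d1) = 0.3236615043; exp(-qT) = 0.9917839379; exp(-rT) = 0.9610296665
N(-d1) = 0.7410909777
Delta = -exp(-qT) * N(-d1) = -0.9917839379 * 0.7410909777 = -0.735002


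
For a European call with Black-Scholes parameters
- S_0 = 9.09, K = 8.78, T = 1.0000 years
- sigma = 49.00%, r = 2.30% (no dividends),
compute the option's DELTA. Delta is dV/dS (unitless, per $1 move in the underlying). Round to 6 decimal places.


d1 = 0.3627520419; d2 = -0.1272479581
phi(d1) = 0.3735389279; exp(-qT) = 1.0000000000; exp(-rT) = 0.9772624838
N(d1) = 0.6416049400
Delta = exp(-qT) * N(d1) = 1.0000000000 * 0.6416049400 = 0.641605

Answer: Delta = 0.641605


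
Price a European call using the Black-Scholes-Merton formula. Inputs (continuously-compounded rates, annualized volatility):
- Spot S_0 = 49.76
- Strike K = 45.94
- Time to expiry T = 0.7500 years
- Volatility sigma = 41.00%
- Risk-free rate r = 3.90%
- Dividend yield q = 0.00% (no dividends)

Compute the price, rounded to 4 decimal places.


d1 = (ln(S/K) + (r - q + 0.5*sigma^2) * T) / (sigma * sqrt(T)) = 0.48486932
d2 = d1 - sigma * sqrt(T) = 0.12979891
exp(-rT) = 0.97117364; exp(-qT) = 1.00000000
C = S_0 * exp(-qT) * N(d1) - K * exp(-rT) * N(d2)
N(d1) = 0.68611548; N(d2) = 0.55163724
C = 49.7600 * 1.00000000 * 0.68611548 - 45.9400 * 0.97117364 * 0.55163724 = 9.5294

Answer: Price = 9.5294


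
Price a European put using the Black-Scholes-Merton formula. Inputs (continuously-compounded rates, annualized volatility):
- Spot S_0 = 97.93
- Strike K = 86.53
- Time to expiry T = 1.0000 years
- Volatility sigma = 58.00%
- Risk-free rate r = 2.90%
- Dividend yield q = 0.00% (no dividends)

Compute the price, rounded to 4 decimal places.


Answer: Price = 14.5210

Derivation:
d1 = (ln(S/K) + (r - q + 0.5*sigma^2) * T) / (sigma * sqrt(T)) = 0.55338235
d2 = d1 - sigma * sqrt(T) = -0.02661765
exp(-rT) = 0.97141646; exp(-qT) = 1.00000000
P = K * exp(-rT) * N(-d2) - S_0 * exp(-qT) * N(-d1)
N(-d1) = 0.29000081; N(-d2) = 0.51061765
P = 86.5300 * 0.97141646 * 0.51061765 - 97.9300 * 1.00000000 * 0.29000081 = 14.5210


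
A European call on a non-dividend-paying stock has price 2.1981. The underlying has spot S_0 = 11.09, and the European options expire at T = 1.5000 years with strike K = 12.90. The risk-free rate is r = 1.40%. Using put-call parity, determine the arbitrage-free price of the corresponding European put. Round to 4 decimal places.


Answer: Put price = 3.7400

Derivation:
Put-call parity: C - P = S_0 * exp(-qT) - K * exp(-rT).
S_0 * exp(-qT) = 11.0900 * 1.00000000 = 11.09000000
K * exp(-rT) = 12.9000 * 0.97921896 = 12.63192464
P = C - S*exp(-qT) + K*exp(-rT)
P = 2.1981 - 11.09000000 + 12.63192464 = 3.7400


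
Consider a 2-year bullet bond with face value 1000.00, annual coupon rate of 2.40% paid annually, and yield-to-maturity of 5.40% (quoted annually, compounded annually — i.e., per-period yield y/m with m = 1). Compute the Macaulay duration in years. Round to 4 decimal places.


Answer: Macaulay duration = 1.9759 years

Derivation:
Coupon per period c = face * coupon_rate / m = 24.000000
Periods per year m = 1; per-period yield y/m = 0.054000
Number of cashflows N = 2
Cashflows (t years, CF_t, discount factor 1/(1+y/m)^(m*t), PV):
  t = 1.0000: CF_t = 24.000000, DF = 0.948767, PV = 22.770398
  t = 2.0000: CF_t = 1024.000000, DF = 0.900158, PV = 921.761861
Price P = sum_t PV_t = 944.532260
Macaulay numerator sum_t t * PV_t:
  t * PV_t at t = 1.0000: 22.770398
  t * PV_t at t = 2.0000: 1843.523723
Macaulay duration D = (sum_t t * PV_t) / P = 1866.294121 / 944.532260 = 1.975892


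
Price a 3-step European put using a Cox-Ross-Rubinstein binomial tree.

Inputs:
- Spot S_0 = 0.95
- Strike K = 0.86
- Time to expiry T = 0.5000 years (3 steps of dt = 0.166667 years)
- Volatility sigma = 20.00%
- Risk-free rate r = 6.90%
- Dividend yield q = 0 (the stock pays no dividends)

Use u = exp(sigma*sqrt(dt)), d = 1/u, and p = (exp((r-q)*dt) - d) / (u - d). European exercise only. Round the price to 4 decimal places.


dt = T/N = 0.166667
u = exp(sigma*sqrt(dt)) = 1.085076; d = 1/u = 0.921595
p = (exp((r-q)*dt) - d) / (u - d) = 0.550350
Discount per step: exp(-r*dt) = 0.988566
Stock lattice S(k, i) with i counting down-moves:
  k=0: S(0,0) = 0.9500
  k=1: S(1,0) = 1.0308; S(1,1) = 0.8755
  k=2: S(2,0) = 1.1185; S(2,1) = 0.9500; S(2,2) = 0.8069
  k=3: S(3,0) = 1.2137; S(3,1) = 1.0308; S(3,2) = 0.8755; S(3,3) = 0.7436
Terminal payoffs V(N, i) = max(K - S_T, 0):
  V(3,0) = 0.000000; V(3,1) = 0.000000; V(3,2) = 0.000000; V(3,3) = 0.116393
Backward induction: V(k, i) = exp(-r*dt) * [p * V(k+1, i) + (1-p) * V(k+1, i+1)].
  V(2,0) = exp(-r*dt) * [p*0.000000 + (1-p)*0.000000] = 0.000000
  V(2,1) = exp(-r*dt) * [p*0.000000 + (1-p)*0.000000] = 0.000000
  V(2,2) = exp(-r*dt) * [p*0.000000 + (1-p)*0.116393] = 0.051738
  V(1,0) = exp(-r*dt) * [p*0.000000 + (1-p)*0.000000] = 0.000000
  V(1,1) = exp(-r*dt) * [p*0.000000 + (1-p)*0.051738] = 0.022998
  V(0,0) = exp(-r*dt) * [p*0.000000 + (1-p)*0.022998] = 0.010223

Answer: Price = V(0,0) = 0.0102


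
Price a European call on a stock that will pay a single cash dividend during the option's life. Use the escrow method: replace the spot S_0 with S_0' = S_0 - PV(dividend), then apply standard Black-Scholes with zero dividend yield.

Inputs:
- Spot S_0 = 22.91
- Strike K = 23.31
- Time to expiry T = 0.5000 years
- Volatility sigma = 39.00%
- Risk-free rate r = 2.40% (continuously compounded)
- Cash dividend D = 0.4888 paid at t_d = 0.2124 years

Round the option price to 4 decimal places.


PV(D) = D * exp(-r * t_d) = 0.4888 * 0.99491537 = 0.48631463
S_0' = S_0 - PV(D) = 22.9100 - 0.48631463 = 22.42368537
d1 = (ln(S_0'/K) + (r + sigma^2/2)*T) / (sigma*sqrt(T)) = 0.04083208
d2 = d1 - sigma*sqrt(T) = -0.23493957
exp(-rT) = 0.98807171
N(d1) = 0.51628512; N(d2) = 0.40712782
C = S_0' * N(d1) - K * exp(-rT) * N(d2) = 22.42368537 * 0.51628512 - 23.3100 * 0.98807171 * 0.40712782 = 2.2001

Answer: Price = 2.2001


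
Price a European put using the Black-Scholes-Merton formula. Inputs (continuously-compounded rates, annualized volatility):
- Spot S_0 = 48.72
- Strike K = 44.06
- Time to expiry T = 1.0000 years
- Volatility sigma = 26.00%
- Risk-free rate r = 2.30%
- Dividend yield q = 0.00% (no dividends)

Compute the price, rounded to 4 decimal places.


d1 = (ln(S/K) + (r - q + 0.5*sigma^2) * T) / (sigma * sqrt(T)) = 0.60514339
d2 = d1 - sigma * sqrt(T) = 0.34514339
exp(-rT) = 0.97726248; exp(-qT) = 1.00000000
P = K * exp(-rT) * N(-d2) - S_0 * exp(-qT) * N(-d1)
N(-d1) = 0.27254186; N(-d2) = 0.36499329
P = 44.0600 * 0.97726248 * 0.36499329 - 48.7200 * 1.00000000 * 0.27254186 = 2.4377

Answer: Price = 2.4377


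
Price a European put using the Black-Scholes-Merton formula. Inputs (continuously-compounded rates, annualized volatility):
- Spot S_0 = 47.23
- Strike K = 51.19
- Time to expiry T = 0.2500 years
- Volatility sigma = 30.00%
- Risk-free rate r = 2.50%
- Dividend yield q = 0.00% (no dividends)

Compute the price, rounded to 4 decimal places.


d1 = (ln(S/K) + (r - q + 0.5*sigma^2) * T) / (sigma * sqrt(T)) = -0.42009944
d2 = d1 - sigma * sqrt(T) = -0.57009944
exp(-rT) = 0.99376949; exp(-qT) = 1.00000000
P = K * exp(-rT) * N(-d2) - S_0 * exp(-qT) * N(-d1)
N(-d1) = 0.66279360; N(-d2) = 0.71569487
P = 51.1900 * 0.99376949 * 0.71569487 - 47.2300 * 1.00000000 * 0.66279360 = 5.1044

Answer: Price = 5.1044


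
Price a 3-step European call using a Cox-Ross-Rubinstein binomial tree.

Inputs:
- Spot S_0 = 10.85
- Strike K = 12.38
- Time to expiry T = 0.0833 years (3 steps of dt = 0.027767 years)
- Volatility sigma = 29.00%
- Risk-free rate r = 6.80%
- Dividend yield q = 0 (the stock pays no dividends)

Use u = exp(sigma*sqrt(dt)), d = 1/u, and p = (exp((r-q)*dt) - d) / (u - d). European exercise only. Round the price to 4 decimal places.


Answer: Price = V(0,0) = 0.0211

Derivation:
dt = T/N = 0.027767
u = exp(sigma*sqrt(dt)) = 1.049510; d = 1/u = 0.952825
p = (exp((r-q)*dt) - d) / (u - d) = 0.507469
Discount per step: exp(-r*dt) = 0.998114
Stock lattice S(k, i) with i counting down-moves:
  k=0: S(0,0) = 10.8500
  k=1: S(1,0) = 11.3872; S(1,1) = 10.3382
  k=2: S(2,0) = 11.9510; S(2,1) = 10.8500; S(2,2) = 9.8505
  k=3: S(3,0) = 12.5427; S(3,1) = 11.3872; S(3,2) = 10.3382; S(3,3) = 9.3858
Terminal payoffs V(N, i) = max(S_T - K, 0):
  V(3,0) = 0.162666; V(3,1) = 0.000000; V(3,2) = 0.000000; V(3,3) = 0.000000
Backward induction: V(k, i) = exp(-r*dt) * [p * V(k+1, i) + (1-p) * V(k+1, i+1)].
  V(2,0) = exp(-r*dt) * [p*0.162666 + (1-p)*0.000000] = 0.082392
  V(2,1) = exp(-r*dt) * [p*0.000000 + (1-p)*0.000000] = 0.000000
  V(2,2) = exp(-r*dt) * [p*0.000000 + (1-p)*0.000000] = 0.000000
  V(1,0) = exp(-r*dt) * [p*0.082392 + (1-p)*0.000000] = 0.041732
  V(1,1) = exp(-r*dt) * [p*0.000000 + (1-p)*0.000000] = 0.000000
  V(0,0) = exp(-r*dt) * [p*0.041732 + (1-p)*0.000000] = 0.021138


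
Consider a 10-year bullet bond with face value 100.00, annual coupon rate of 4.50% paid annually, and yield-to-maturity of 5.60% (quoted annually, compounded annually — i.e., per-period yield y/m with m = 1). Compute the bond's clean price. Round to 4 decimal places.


Answer: Price = 91.7482

Derivation:
Coupon per period c = face * coupon_rate / m = 4.500000
Periods per year m = 1; per-period yield y/m = 0.056000
Number of cashflows N = 10
Cashflows (t years, CF_t, discount factor 1/(1+y/m)^(m*t), PV):
  t = 1.0000: CF_t = 4.500000, DF = 0.946970, PV = 4.261364
  t = 2.0000: CF_t = 4.500000, DF = 0.896752, PV = 4.035382
  t = 3.0000: CF_t = 4.500000, DF = 0.849197, PV = 3.821385
  t = 4.0000: CF_t = 4.500000, DF = 0.804163, PV = 3.618736
  t = 5.0000: CF_t = 4.500000, DF = 0.761518, PV = 3.426833
  t = 6.0000: CF_t = 4.500000, DF = 0.721135, PV = 3.245107
  t = 7.0000: CF_t = 4.500000, DF = 0.682893, PV = 3.073018
  t = 8.0000: CF_t = 4.500000, DF = 0.646679, PV = 2.910055
  t = 9.0000: CF_t = 4.500000, DF = 0.612385, PV = 2.755734
  t = 10.0000: CF_t = 104.500000, DF = 0.579910, PV = 60.600626
Price P = sum_t PV_t = 91.748238


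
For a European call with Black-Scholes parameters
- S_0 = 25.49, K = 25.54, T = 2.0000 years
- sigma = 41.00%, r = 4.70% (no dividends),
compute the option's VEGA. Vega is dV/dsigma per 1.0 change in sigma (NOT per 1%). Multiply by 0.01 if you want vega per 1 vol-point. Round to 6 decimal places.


Answer: Vega = 13.004264

Derivation:
d1 = 0.4486512637; d2 = -0.1311762969
phi(d1) = 0.3607455159; exp(-qT) = 1.0000000000; exp(-rT) = 0.9102827622
Vega = S * exp(-qT) * phi(d1) * sqrt(T) = 25.4900 * 1.0000000000 * 0.3607455159 * 1.4142135624 = 13.004264


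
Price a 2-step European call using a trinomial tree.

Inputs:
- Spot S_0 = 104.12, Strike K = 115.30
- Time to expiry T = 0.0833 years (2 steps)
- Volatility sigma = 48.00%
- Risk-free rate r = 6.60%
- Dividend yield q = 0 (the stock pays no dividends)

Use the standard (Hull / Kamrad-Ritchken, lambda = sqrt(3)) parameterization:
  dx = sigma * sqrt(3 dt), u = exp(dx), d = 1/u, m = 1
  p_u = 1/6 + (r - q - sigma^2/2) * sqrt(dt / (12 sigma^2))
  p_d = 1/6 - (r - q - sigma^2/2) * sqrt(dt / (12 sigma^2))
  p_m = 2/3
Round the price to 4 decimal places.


Answer: Price = V(0,0) = 2.5122

Derivation:
dt = T/N = 0.041650; dx = sigma*sqrt(3*dt) = 0.169672
u = exp(dx) = 1.184916; d = 1/u = 0.843942
p_u = 0.160628, p_m = 0.666667, p_d = 0.172705
Discount per step: exp(-r*dt) = 0.997255
Stock lattice S(k, j) with j the centered position index:
  k=0: S(0,+0) = 104.1200
  k=1: S(1,-1) = 87.8712; S(1,+0) = 104.1200; S(1,+1) = 123.3734
  k=2: S(2,-2) = 74.1582; S(2,-1) = 87.8712; S(2,+0) = 104.1200; S(2,+1) = 123.3734; S(2,+2) = 146.1871
Terminal payoffs V(N, j) = max(S_T - K, 0):
  V(2,-2) = 0.000000; V(2,-1) = 0.000000; V(2,+0) = 0.000000; V(2,+1) = 8.073429; V(2,+2) = 30.887120
Backward induction: V(k, j) = exp(-r*dt) * [p_u * V(k+1, j+1) + p_m * V(k+1, j) + p_d * V(k+1, j-1)]
  V(1,-1) = exp(-r*dt) * [p_u*0.000000 + p_m*0.000000 + p_d*0.000000] = 0.000000
  V(1,+0) = exp(-r*dt) * [p_u*8.073429 + p_m*0.000000 + p_d*0.000000] = 1.293259
  V(1,+1) = exp(-r*dt) * [p_u*30.887120 + p_m*8.073429 + p_d*0.000000] = 10.315228
  V(0,+0) = exp(-r*dt) * [p_u*10.315228 + p_m*1.293259 + p_d*0.000000] = 2.512172


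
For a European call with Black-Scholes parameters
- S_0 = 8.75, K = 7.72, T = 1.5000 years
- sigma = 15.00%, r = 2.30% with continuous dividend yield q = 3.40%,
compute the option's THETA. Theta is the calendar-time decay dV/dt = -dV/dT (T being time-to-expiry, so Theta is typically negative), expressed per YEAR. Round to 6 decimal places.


d1 = 0.6837578409; d2 = 0.5000461102
phi(d1) = 0.3157827109; exp(-qT) = 0.9502786705; exp(-rT) = 0.9660883397
Theta = -S*exp(-qT)*phi(d1)*sigma/(2*sqrt(T)) - r*K*exp(-rT)*N(d2) + q*S*exp(-qT)*N(d1)
N(d1) = 0.7529359538; N(d2) = 0.6914786949; sqrt(T) = 1.2247448714
Term 1 = -8.7500 * 0.9502786705 * 0.3157827109 * 0.1500 / (2 * 1.2247448714) = -0.1607914742
Term 2 = -0.0230 * 7.7200 * 0.9660883397 * 0.6914786949 = -0.1186153188
Term 3 = 0.0340 * 8.7500 * 0.9502786705 * 0.7529359538 = 0.2128609457
Theta = -0.1607914742 + (-0.1186153188) + (0.2128609457) = -0.066546

Answer: Theta = -0.066546


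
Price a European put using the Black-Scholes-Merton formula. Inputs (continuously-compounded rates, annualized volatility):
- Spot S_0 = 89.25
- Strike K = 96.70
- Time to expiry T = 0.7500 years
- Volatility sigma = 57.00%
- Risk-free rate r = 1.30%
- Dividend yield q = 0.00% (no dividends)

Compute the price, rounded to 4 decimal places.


d1 = (ln(S/K) + (r - q + 0.5*sigma^2) * T) / (sigma * sqrt(T)) = 0.10415706
d2 = d1 - sigma * sqrt(T) = -0.38947742
exp(-rT) = 0.99029738; exp(-qT) = 1.00000000
P = K * exp(-rT) * N(-d2) - S_0 * exp(-qT) * N(-d1)
N(-d1) = 0.45852235; N(-d2) = 0.65153849
P = 96.7000 * 0.99029738 * 0.65153849 - 89.2500 * 1.00000000 * 0.45852235 = 21.4694

Answer: Price = 21.4694


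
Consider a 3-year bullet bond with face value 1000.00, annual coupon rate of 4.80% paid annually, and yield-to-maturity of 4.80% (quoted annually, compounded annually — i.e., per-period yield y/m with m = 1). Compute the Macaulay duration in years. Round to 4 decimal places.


Answer: Macaulay duration = 2.8647 years

Derivation:
Coupon per period c = face * coupon_rate / m = 48.000000
Periods per year m = 1; per-period yield y/m = 0.048000
Number of cashflows N = 3
Cashflows (t years, CF_t, discount factor 1/(1+y/m)^(m*t), PV):
  t = 1.0000: CF_t = 48.000000, DF = 0.954198, PV = 45.801527
  t = 2.0000: CF_t = 48.000000, DF = 0.910495, PV = 43.703747
  t = 3.0000: CF_t = 1048.000000, DF = 0.868793, PV = 910.494726
Price P = sum_t PV_t = 1000.000000
Macaulay numerator sum_t t * PV_t:
  t * PV_t at t = 1.0000: 45.801527
  t * PV_t at t = 2.0000: 87.407494
  t * PV_t at t = 3.0000: 2731.484179
Macaulay duration D = (sum_t t * PV_t) / P = 2864.693200 / 1000.000000 = 2.864693


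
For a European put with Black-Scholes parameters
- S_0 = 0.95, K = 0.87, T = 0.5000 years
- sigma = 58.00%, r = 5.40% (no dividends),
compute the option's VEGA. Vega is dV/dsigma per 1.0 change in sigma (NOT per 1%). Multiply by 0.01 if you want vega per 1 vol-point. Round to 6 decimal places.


d1 = 0.4853892389; d2 = 0.0752673058
phi(d1) = 0.3546088635; exp(-qT) = 1.0000000000; exp(-rT) = 0.9733612415
Vega = S * exp(-qT) * phi(d1) * sqrt(T) = 0.9500 * 1.0000000000 * 0.3546088635 * 0.7071067812 = 0.238209

Answer: Vega = 0.238209


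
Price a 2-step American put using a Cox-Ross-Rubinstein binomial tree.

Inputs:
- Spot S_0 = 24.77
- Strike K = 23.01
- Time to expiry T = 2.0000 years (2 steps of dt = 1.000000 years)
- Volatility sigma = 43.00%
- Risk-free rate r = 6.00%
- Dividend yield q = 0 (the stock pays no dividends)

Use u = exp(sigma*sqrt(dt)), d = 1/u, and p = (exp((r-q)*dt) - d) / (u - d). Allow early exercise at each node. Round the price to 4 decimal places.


Answer: Price = V(0,0) = 3.4824

Derivation:
dt = T/N = 1.000000
u = exp(sigma*sqrt(dt)) = 1.537258; d = 1/u = 0.650509
p = (exp((r-q)*dt) - d) / (u - d) = 0.463860
Discount per step: exp(-r*dt) = 0.941765
Stock lattice S(k, i) with i counting down-moves:
  k=0: S(0,0) = 24.7700
  k=1: S(1,0) = 38.0779; S(1,1) = 16.1131
  k=2: S(2,0) = 58.5355; S(2,1) = 24.7700; S(2,2) = 10.4817
Terminal payoffs V(N, i) = max(K - S_T, 0):
  V(2,0) = 0.000000; V(2,1) = 0.000000; V(2,2) = 12.528275
Backward induction: V(k, i) = exp(-r*dt) * [p * V(k+1, i) + (1-p) * V(k+1, i+1)]; then take max(V_cont, immediate exercise) for American.
  V(1,0) = exp(-r*dt) * [p*0.000000 + (1-p)*0.000000] = 0.000000; exercise = 0.000000; V(1,0) = max -> 0.000000
  V(1,1) = exp(-r*dt) * [p*0.000000 + (1-p)*12.528275] = 6.325743; exercise = 6.896890; V(1,1) = max -> 6.896890
  V(0,0) = exp(-r*dt) * [p*0.000000 + (1-p)*6.896890] = 3.482359; exercise = 0.000000; V(0,0) = max -> 3.482359


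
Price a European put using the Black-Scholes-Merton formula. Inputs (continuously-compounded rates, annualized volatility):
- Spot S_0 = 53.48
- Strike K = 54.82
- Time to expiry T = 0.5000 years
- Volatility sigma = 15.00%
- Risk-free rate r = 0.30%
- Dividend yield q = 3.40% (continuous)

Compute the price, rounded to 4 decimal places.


d1 = (ln(S/K) + (r - q + 0.5*sigma^2) * T) / (sigma * sqrt(T)) = -0.32642254
d2 = d1 - sigma * sqrt(T) = -0.43248856
exp(-rT) = 0.99850112; exp(-qT) = 0.98314368
P = K * exp(-rT) * N(-d2) - S_0 * exp(-qT) * N(-d1)
N(-d1) = 0.62794766; N(-d2) = 0.66730682
P = 54.8200 * 0.99850112 * 0.66730682 - 53.4800 * 0.98314368 * 0.62794766 = 3.5104

Answer: Price = 3.5104


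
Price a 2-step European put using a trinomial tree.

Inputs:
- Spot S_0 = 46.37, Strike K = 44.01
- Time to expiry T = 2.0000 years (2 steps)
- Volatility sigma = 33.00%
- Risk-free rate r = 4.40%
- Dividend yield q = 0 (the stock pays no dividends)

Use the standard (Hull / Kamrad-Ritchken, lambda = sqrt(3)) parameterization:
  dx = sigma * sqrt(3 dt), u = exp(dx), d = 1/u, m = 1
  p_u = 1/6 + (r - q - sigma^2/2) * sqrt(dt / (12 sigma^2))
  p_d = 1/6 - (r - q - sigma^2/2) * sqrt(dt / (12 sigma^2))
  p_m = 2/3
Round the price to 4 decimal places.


dt = T/N = 1.000000; dx = sigma*sqrt(3*dt) = 0.571577
u = exp(dx) = 1.771057; d = 1/u = 0.564634
p_u = 0.157525, p_m = 0.666667, p_d = 0.175808
Discount per step: exp(-r*dt) = 0.956954
Stock lattice S(k, j) with j the centered position index:
  k=0: S(0,+0) = 46.3700
  k=1: S(1,-1) = 26.1821; S(1,+0) = 46.3700; S(1,+1) = 82.1239
  k=2: S(2,-2) = 14.7833; S(2,-1) = 26.1821; S(2,+0) = 46.3700; S(2,+1) = 82.1239; S(2,+2) = 145.4462
Terminal payoffs V(N, j) = max(K - S_T, 0):
  V(2,-2) = 29.226685; V(2,-1) = 17.827901; V(2,+0) = 0.000000; V(2,+1) = 0.000000; V(2,+2) = 0.000000
Backward induction: V(k, j) = exp(-r*dt) * [p_u * V(k+1, j+1) + p_m * V(k+1, j) + p_d * V(k+1, j-1)]
  V(1,-1) = exp(-r*dt) * [p_u*0.000000 + p_m*17.827901 + p_d*29.226685] = 16.290757
  V(1,+0) = exp(-r*dt) * [p_u*0.000000 + p_m*0.000000 + p_d*17.827901] = 2.999370
  V(1,+1) = exp(-r*dt) * [p_u*0.000000 + p_m*0.000000 + p_d*0.000000] = 0.000000
  V(0,+0) = exp(-r*dt) * [p_u*0.000000 + p_m*2.999370 + p_d*16.290757] = 4.654266

Answer: Price = V(0,0) = 4.6543


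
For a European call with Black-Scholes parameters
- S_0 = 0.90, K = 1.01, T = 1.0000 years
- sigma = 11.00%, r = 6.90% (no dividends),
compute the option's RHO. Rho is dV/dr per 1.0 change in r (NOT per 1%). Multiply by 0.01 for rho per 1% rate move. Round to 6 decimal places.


d1 = -0.3660076956; d2 = -0.4760076956
phi(d1) = 0.3730960634; exp(-qT) = 1.0000000000; exp(-rT) = 0.9333266801
N(d2) = 0.3170344477
Rho = K*T*exp(-rT)*N(d2) = 1.0100 * 1.0000 * 0.9333266801 * 0.3170344477 = 0.298856

Answer: Rho = 0.298856


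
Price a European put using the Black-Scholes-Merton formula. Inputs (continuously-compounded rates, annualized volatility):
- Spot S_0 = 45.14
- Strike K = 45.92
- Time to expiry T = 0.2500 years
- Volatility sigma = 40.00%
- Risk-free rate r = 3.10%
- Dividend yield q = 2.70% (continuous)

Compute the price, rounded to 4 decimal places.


d1 = (ln(S/K) + (r - q + 0.5*sigma^2) * T) / (sigma * sqrt(T)) = 0.01934010
d2 = d1 - sigma * sqrt(T) = -0.18065990
exp(-rT) = 0.99227995; exp(-qT) = 0.99327273
P = K * exp(-rT) * N(-d2) - S_0 * exp(-qT) * N(-d1)
N(-d1) = 0.49228490; N(-d2) = 0.57168273
P = 45.9200 * 0.99227995 * 0.57168273 - 45.1400 * 0.99327273 * 0.49228490 = 3.9768

Answer: Price = 3.9768


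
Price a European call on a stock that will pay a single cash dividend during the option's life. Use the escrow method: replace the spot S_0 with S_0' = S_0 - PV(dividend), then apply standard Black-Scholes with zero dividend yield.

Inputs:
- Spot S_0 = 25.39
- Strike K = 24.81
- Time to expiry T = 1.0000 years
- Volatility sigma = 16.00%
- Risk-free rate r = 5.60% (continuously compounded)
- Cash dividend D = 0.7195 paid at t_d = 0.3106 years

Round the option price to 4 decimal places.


PV(D) = D * exp(-r * t_d) = 0.7195 * 0.98275680 = 0.70709351
S_0' = S_0 - PV(D) = 25.3900 - 0.70709351 = 24.68290649
d1 = (ln(S_0'/K) + (r + sigma^2/2)*T) / (sigma*sqrt(T)) = 0.39790101
d2 = d1 - sigma*sqrt(T) = 0.23790101
exp(-rT) = 0.94553914
N(d1) = 0.65464842; N(d2) = 0.59402106
C = S_0' * N(d1) - K * exp(-rT) * N(d2) = 24.68290649 * 0.65464842 - 24.8100 * 0.94553914 * 0.59402106 = 2.2236

Answer: Price = 2.2236


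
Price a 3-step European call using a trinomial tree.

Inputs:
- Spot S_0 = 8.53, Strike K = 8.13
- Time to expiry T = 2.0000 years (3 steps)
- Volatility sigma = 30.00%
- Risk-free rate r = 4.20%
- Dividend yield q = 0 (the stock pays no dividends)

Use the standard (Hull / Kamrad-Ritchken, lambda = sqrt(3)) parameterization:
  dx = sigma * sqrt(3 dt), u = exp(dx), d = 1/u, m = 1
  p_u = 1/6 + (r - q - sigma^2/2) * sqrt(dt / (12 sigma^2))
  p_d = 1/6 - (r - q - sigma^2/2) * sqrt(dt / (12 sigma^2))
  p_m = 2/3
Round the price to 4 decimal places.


dt = T/N = 0.666667; dx = sigma*sqrt(3*dt) = 0.424264
u = exp(dx) = 1.528465; d = 1/u = 0.654251
p_u = 0.164310, p_m = 0.666667, p_d = 0.169024
Discount per step: exp(-r*dt) = 0.972388
Stock lattice S(k, j) with j the centered position index:
  k=0: S(0,+0) = 8.5300
  k=1: S(1,-1) = 5.5808; S(1,+0) = 8.5300; S(1,+1) = 13.0378
  k=2: S(2,-2) = 3.6512; S(2,-1) = 5.5808; S(2,+0) = 8.5300; S(2,+1) = 13.0378; S(2,+2) = 19.9278
  k=3: S(3,-3) = 2.3888; S(3,-2) = 3.6512; S(3,-1) = 5.5808; S(3,+0) = 8.5300; S(3,+1) = 13.0378; S(3,+2) = 19.9278; S(3,+3) = 30.4590
Terminal payoffs V(N, j) = max(S_T - K, 0):
  V(3,-3) = 0.000000; V(3,-2) = 0.000000; V(3,-1) = 0.000000; V(3,+0) = 0.400000; V(3,+1) = 4.907808; V(3,+2) = 11.797835; V(3,+3) = 22.329002
Backward induction: V(k, j) = exp(-r*dt) * [p_u * V(k+1, j+1) + p_m * V(k+1, j) + p_d * V(k+1, j-1)]
  V(2,-2) = exp(-r*dt) * [p_u*0.000000 + p_m*0.000000 + p_d*0.000000] = 0.000000
  V(2,-1) = exp(-r*dt) * [p_u*0.400000 + p_m*0.000000 + p_d*0.000000] = 0.063909
  V(2,+0) = exp(-r*dt) * [p_u*4.907808 + p_m*0.400000 + p_d*0.000000] = 1.043438
  V(2,+1) = exp(-r*dt) * [p_u*11.797835 + p_m*4.907808 + p_d*0.400000] = 5.132246
  V(2,+2) = exp(-r*dt) * [p_u*22.329002 + p_m*11.797835 + p_d*4.907808] = 12.022249
  V(1,-1) = exp(-r*dt) * [p_u*1.043438 + p_m*0.063909 + p_d*0.000000] = 0.208143
  V(1,+0) = exp(-r*dt) * [p_u*5.132246 + p_m*1.043438 + p_d*0.063909] = 1.506915
  V(1,+1) = exp(-r*dt) * [p_u*12.022249 + p_m*5.132246 + p_d*1.043438] = 5.419348
  V(0,+0) = exp(-r*dt) * [p_u*5.419348 + p_m*1.506915 + p_d*0.208143] = 1.876945

Answer: Price = V(0,0) = 1.8769


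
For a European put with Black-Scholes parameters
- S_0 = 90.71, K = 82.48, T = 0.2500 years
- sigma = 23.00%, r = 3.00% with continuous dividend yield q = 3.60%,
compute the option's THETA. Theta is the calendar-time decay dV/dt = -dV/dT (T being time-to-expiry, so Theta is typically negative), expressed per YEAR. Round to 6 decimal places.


d1 = 0.8715153471; d2 = 0.7565153471
phi(d1) = 0.2728841226; exp(-qT) = 0.9910403788; exp(-rT) = 0.9925280548
Theta = -S*exp(-qT)*phi(d1)*sigma/(2*sqrt(T)) + r*K*exp(-rT)*N(-d2) - q*S*exp(-qT)*N(-d1)
N(-d1) = 0.1917364149; N(-d2) = 0.2246701372; sqrt(T) = 0.5000000000
Term 1 = -90.7100 * 0.9910403788 * 0.2728841226 * 0.2300 / (2 * 0.5000000000) = -5.6422538323
Term 2 = 0.0300 * 82.4800 * 0.9925280548 * 0.2246701372 = 0.5517699554
Term 3 = -0.0360 * 90.7100 * 0.9910403788 * 0.1917364149 = -0.6205169084
Theta = -5.6422538323 + (0.5517699554) + (-0.6205169084) = -5.711001

Answer: Theta = -5.711001


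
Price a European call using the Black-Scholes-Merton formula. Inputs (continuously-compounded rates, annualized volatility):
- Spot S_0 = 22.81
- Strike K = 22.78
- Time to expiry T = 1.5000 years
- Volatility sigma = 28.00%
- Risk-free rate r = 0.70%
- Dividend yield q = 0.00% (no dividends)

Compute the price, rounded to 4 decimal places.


d1 = (ln(S/K) + (r - q + 0.5*sigma^2) * T) / (sigma * sqrt(T)) = 0.20592067
d2 = d1 - sigma * sqrt(T) = -0.13700790
exp(-rT) = 0.98955493; exp(-qT) = 1.00000000
C = S_0 * exp(-qT) * N(d1) - K * exp(-rT) * N(d2)
N(d1) = 0.58157356; N(d2) = 0.44551228
C = 22.8100 * 1.00000000 * 0.58157356 - 22.7800 * 0.98955493 * 0.44551228 = 3.2229

Answer: Price = 3.2229


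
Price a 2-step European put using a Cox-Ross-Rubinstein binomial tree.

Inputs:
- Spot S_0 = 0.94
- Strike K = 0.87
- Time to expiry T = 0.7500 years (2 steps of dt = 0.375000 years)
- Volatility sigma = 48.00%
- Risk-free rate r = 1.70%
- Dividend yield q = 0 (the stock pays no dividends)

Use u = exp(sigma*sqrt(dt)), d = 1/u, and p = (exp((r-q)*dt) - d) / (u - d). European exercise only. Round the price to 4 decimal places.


dt = T/N = 0.375000
u = exp(sigma*sqrt(dt)) = 1.341702; d = 1/u = 0.745322
p = (exp((r-q)*dt) - d) / (u - d) = 0.437764
Discount per step: exp(-r*dt) = 0.993645
Stock lattice S(k, i) with i counting down-moves:
  k=0: S(0,0) = 0.9400
  k=1: S(1,0) = 1.2612; S(1,1) = 0.7006
  k=2: S(2,0) = 1.6922; S(2,1) = 0.9400; S(2,2) = 0.5222
Terminal payoffs V(N, i) = max(K - S_T, 0):
  V(2,0) = 0.000000; V(2,1) = 0.000000; V(2,2) = 0.347825
Backward induction: V(k, i) = exp(-r*dt) * [p * V(k+1, i) + (1-p) * V(k+1, i+1)].
  V(1,0) = exp(-r*dt) * [p*0.000000 + (1-p)*0.000000] = 0.000000
  V(1,1) = exp(-r*dt) * [p*0.000000 + (1-p)*0.347825] = 0.194317
  V(0,0) = exp(-r*dt) * [p*0.000000 + (1-p)*0.194317] = 0.108558

Answer: Price = V(0,0) = 0.1086


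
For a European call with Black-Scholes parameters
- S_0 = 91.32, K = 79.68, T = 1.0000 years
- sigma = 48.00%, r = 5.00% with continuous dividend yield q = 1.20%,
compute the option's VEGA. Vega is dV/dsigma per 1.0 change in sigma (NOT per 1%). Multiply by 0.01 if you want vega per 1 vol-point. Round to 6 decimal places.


Answer: Vega = 30.008691

Derivation:
d1 = 0.6032316841; d2 = 0.1232316841
phi(d1) = 0.3325773662; exp(-qT) = 0.9880717129; exp(-rT) = 0.9512294245
Vega = S * exp(-qT) * phi(d1) * sqrt(T) = 91.3200 * 0.9880717129 * 0.3325773662 * 1.0000000000 = 30.008691


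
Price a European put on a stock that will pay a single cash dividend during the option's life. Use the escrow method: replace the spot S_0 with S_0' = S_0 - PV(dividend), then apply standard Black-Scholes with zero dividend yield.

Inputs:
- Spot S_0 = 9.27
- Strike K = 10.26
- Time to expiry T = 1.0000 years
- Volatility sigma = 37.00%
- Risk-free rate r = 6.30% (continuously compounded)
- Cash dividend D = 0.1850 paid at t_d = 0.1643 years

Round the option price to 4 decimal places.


Answer: Price = 1.6640

Derivation:
PV(D) = D * exp(-r * t_d) = 0.1850 * 0.98970249 = 0.18309496
S_0' = S_0 - PV(D) = 9.2700 - 0.18309496 = 9.08690504
d1 = (ln(S_0'/K) + (r + sigma^2/2)*T) / (sigma*sqrt(T)) = 0.02711225
d2 = d1 - sigma*sqrt(T) = -0.34288775
exp(-rT) = 0.93894347
N(-d1) = 0.48918510; N(-d2) = 0.63415855
P = K * exp(-rT) * N(-d2) - S_0' * N(-d1) = 10.2600 * 0.93894347 * 0.63415855 - 9.08690504 * 0.48918510 = 1.6640


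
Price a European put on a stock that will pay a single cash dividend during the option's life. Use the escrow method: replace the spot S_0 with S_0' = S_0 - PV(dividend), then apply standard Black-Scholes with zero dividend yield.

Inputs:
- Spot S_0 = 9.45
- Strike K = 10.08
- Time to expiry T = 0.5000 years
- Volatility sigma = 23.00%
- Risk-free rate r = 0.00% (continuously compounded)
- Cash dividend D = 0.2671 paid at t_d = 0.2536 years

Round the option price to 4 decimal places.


Answer: Price = 1.1723

Derivation:
PV(D) = D * exp(-r * t_d) = 0.2671 * 1.00000000 = 0.26710000
S_0' = S_0 - PV(D) = 9.4500 - 0.26710000 = 9.18290000
d1 = (ln(S_0'/K) + (r + sigma^2/2)*T) / (sigma*sqrt(T)) = -0.49180939
d2 = d1 - sigma*sqrt(T) = -0.65444395
exp(-rT) = 1.00000000
N(-d1) = 0.68857295; N(-d2) = 0.74358709
P = K * exp(-rT) * N(-d2) - S_0' * N(-d1) = 10.0800 * 1.00000000 * 0.74358709 - 9.18290000 * 0.68857295 = 1.1723


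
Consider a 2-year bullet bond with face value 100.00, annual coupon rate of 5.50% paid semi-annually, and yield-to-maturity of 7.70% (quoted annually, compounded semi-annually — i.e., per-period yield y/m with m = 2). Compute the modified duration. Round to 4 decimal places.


Coupon per period c = face * coupon_rate / m = 2.750000
Periods per year m = 2; per-period yield y/m = 0.038500
Number of cashflows N = 4
Cashflows (t years, CF_t, discount factor 1/(1+y/m)^(m*t), PV):
  t = 0.5000: CF_t = 2.750000, DF = 0.962927, PV = 2.648050
  t = 1.0000: CF_t = 2.750000, DF = 0.927229, PV = 2.549880
  t = 1.5000: CF_t = 2.750000, DF = 0.892854, PV = 2.455349
  t = 2.0000: CF_t = 102.750000, DF = 0.859754, PV = 88.339681
Price P = sum_t PV_t = 95.992960
First compute Macaulay numerator sum_t t * PV_t:
  t * PV_t at t = 0.5000: 1.324025
  t * PV_t at t = 1.0000: 2.549880
  t * PV_t at t = 1.5000: 3.683023
  t * PV_t at t = 2.0000: 176.679362
Macaulay duration D = 184.236290 / 95.992960 = 1.919269
Modified duration = D / (1 + y/m) = 1.919269 / (1 + 0.038500) = 1.848116

Answer: Modified duration = 1.8481


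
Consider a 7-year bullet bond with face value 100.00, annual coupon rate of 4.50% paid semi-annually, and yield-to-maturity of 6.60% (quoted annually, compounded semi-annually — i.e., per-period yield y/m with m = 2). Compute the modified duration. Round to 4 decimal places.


Coupon per period c = face * coupon_rate / m = 2.250000
Periods per year m = 2; per-period yield y/m = 0.033000
Number of cashflows N = 14
Cashflows (t years, CF_t, discount factor 1/(1+y/m)^(m*t), PV):
  t = 0.5000: CF_t = 2.250000, DF = 0.968054, PV = 2.178122
  t = 1.0000: CF_t = 2.250000, DF = 0.937129, PV = 2.108540
  t = 1.5000: CF_t = 2.250000, DF = 0.907192, PV = 2.041181
  t = 2.0000: CF_t = 2.250000, DF = 0.878211, PV = 1.975974
  t = 2.5000: CF_t = 2.250000, DF = 0.850156, PV = 1.912850
  t = 3.0000: CF_t = 2.250000, DF = 0.822997, PV = 1.851742
  t = 3.5000: CF_t = 2.250000, DF = 0.796705, PV = 1.792587
  t = 4.0000: CF_t = 2.250000, DF = 0.771254, PV = 1.735321
  t = 4.5000: CF_t = 2.250000, DF = 0.746616, PV = 1.679885
  t = 5.0000: CF_t = 2.250000, DF = 0.722764, PV = 1.626220
  t = 5.5000: CF_t = 2.250000, DF = 0.699675, PV = 1.574269
  t = 6.0000: CF_t = 2.250000, DF = 0.677323, PV = 1.523978
  t = 6.5000: CF_t = 2.250000, DF = 0.655686, PV = 1.475293
  t = 7.0000: CF_t = 102.250000, DF = 0.634739, PV = 64.902110
Price P = sum_t PV_t = 88.378074
First compute Macaulay numerator sum_t t * PV_t:
  t * PV_t at t = 0.5000: 1.089061
  t * PV_t at t = 1.0000: 2.108540
  t * PV_t at t = 1.5000: 3.061772
  t * PV_t at t = 2.0000: 3.951948
  t * PV_t at t = 2.5000: 4.782125
  t * PV_t at t = 3.0000: 5.555227
  t * PV_t at t = 3.5000: 6.274055
  t * PV_t at t = 4.0000: 6.941286
  t * PV_t at t = 4.5000: 7.559484
  t * PV_t at t = 5.0000: 8.131100
  t * PV_t at t = 5.5000: 8.658480
  t * PV_t at t = 6.0000: 9.143867
  t * PV_t at t = 6.5000: 9.589406
  t * PV_t at t = 7.0000: 454.314769
Macaulay duration D = 531.161120 / 88.378074 = 6.010101
Modified duration = D / (1 + y/m) = 6.010101 / (1 + 0.033000) = 5.818103

Answer: Modified duration = 5.8181
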